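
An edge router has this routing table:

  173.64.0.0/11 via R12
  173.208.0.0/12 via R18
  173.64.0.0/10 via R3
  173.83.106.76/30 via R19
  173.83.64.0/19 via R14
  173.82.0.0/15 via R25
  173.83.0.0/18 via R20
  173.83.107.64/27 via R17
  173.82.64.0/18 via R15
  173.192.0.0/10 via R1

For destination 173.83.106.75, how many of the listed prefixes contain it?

3

Prefixes containing 173.83.106.75:
  173.64.0.0/10 (173.64.0.0 - 173.127.255.255)
  173.64.0.0/11 (173.64.0.0 - 173.95.255.255)
  173.82.0.0/15 (173.82.0.0 - 173.83.255.255)
Total matching entries: 3.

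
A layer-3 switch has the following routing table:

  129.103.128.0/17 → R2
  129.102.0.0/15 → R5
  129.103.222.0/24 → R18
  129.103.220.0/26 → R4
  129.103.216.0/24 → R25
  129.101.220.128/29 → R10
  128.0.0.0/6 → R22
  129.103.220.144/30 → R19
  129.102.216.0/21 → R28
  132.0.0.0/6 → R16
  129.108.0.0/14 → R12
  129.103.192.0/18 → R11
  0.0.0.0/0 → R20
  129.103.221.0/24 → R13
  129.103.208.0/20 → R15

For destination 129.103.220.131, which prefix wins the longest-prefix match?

Entries matching 129.103.220.131:
  0.0.0.0/0 (default, matches everything)
  128.0.0.0/6 (128.0.0.0 - 131.255.255.255)
  129.102.0.0/15 (129.102.0.0 - 129.103.255.255)
  129.103.128.0/17 (129.103.128.0 - 129.103.255.255)
  129.103.192.0/18 (129.103.192.0 - 129.103.255.255)
  129.103.208.0/20 (129.103.208.0 - 129.103.223.255)
Most specific is 129.103.208.0/20.

129.103.208.0/20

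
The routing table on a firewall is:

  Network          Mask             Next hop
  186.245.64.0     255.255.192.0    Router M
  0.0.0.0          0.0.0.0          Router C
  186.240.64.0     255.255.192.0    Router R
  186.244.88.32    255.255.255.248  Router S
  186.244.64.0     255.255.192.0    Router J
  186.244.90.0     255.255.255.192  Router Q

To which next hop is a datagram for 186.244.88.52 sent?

Router J

Routes whose prefix contains 186.244.88.52:
  0.0.0.0/0 (default, matches everything) -> Router C
  186.244.64.0/18 (186.244.64.0 - 186.244.127.255) -> Router J
More-specific entries that do NOT match:
  186.244.88.32/29 (186.244.88.32 - 186.244.88.39) does not contain 186.244.88.52
  186.244.90.0/26 (186.244.90.0 - 186.244.90.63) does not contain 186.244.88.52
Longest matching prefix is /18 -> next hop Router J.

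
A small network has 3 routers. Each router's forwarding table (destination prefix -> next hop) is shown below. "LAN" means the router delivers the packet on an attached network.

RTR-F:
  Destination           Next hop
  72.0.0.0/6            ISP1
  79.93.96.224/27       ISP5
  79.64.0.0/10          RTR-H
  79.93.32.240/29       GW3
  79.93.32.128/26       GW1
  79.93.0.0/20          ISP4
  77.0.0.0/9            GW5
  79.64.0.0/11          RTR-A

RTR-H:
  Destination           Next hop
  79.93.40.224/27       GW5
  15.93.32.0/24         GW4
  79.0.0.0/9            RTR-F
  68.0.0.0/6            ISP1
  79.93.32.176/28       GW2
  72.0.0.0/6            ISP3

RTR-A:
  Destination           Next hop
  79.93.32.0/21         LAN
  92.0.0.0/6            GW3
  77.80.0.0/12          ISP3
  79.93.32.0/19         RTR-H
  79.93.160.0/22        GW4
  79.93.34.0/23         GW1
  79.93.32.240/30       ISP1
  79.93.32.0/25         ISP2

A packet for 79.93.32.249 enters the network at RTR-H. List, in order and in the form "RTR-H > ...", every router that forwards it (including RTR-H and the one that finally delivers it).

At RTR-H: longest match for 79.93.32.249 is 79.0.0.0/9 -> RTR-F
At RTR-F: longest match for 79.93.32.249 is 79.64.0.0/11 -> RTR-A
At RTR-A: longest match for 79.93.32.249 is 79.93.32.0/21 -> LAN

RTR-H > RTR-F > RTR-A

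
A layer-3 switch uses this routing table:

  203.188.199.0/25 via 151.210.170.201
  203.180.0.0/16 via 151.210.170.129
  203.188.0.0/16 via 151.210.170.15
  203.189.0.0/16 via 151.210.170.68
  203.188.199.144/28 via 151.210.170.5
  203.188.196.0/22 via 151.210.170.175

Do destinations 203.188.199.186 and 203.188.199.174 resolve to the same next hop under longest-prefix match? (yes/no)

yes

203.188.199.186: longest match 203.188.196.0/22 -> 151.210.170.175
203.188.199.174: longest match 203.188.196.0/22 -> 151.210.170.175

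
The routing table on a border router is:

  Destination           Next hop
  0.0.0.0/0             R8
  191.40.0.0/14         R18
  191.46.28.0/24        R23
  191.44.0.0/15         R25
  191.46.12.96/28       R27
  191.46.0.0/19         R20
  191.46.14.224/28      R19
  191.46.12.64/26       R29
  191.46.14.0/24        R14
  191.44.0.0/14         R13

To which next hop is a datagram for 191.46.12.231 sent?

R20

Routes whose prefix contains 191.46.12.231:
  0.0.0.0/0 (default, matches everything) -> R8
  191.44.0.0/14 (191.44.0.0 - 191.47.255.255) -> R13
  191.46.0.0/19 (191.46.0.0 - 191.46.31.255) -> R20
More-specific entries that do NOT match:
  191.46.12.96/28 (191.46.12.96 - 191.46.12.111) does not contain 191.46.12.231
  191.46.14.224/28 (191.46.14.224 - 191.46.14.239) does not contain 191.46.12.231
  191.46.12.64/26 (191.46.12.64 - 191.46.12.127) does not contain 191.46.12.231
  191.46.28.0/24 (191.46.28.0 - 191.46.28.255) does not contain 191.46.12.231
  191.46.14.0/24 (191.46.14.0 - 191.46.14.255) does not contain 191.46.12.231
Longest matching prefix is /19 -> next hop R20.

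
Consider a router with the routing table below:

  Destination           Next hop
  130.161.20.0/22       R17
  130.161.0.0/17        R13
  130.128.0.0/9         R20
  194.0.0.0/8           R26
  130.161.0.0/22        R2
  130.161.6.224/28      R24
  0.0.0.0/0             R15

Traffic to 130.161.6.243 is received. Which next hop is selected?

Routes whose prefix contains 130.161.6.243:
  0.0.0.0/0 (default, matches everything) -> R15
  130.128.0.0/9 (130.128.0.0 - 130.255.255.255) -> R20
  130.161.0.0/17 (130.161.0.0 - 130.161.127.255) -> R13
More-specific entries that do NOT match:
  130.161.6.224/28 (130.161.6.224 - 130.161.6.239) does not contain 130.161.6.243
  130.161.20.0/22 (130.161.20.0 - 130.161.23.255) does not contain 130.161.6.243
  130.161.0.0/22 (130.161.0.0 - 130.161.3.255) does not contain 130.161.6.243
Longest matching prefix is /17 -> next hop R13.

R13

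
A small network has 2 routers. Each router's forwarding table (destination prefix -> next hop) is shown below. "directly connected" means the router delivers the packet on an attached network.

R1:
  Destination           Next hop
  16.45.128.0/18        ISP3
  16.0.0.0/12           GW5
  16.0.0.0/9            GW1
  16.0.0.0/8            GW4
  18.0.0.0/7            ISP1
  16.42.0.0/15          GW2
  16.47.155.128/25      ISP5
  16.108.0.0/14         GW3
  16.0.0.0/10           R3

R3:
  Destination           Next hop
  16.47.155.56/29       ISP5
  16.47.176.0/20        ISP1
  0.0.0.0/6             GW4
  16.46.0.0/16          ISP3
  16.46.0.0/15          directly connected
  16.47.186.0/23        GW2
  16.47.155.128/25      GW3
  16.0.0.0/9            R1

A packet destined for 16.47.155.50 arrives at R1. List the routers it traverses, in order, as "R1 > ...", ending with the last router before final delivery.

R1 > R3

At R1: longest match for 16.47.155.50 is 16.0.0.0/10 -> R3
At R3: longest match for 16.47.155.50 is 16.46.0.0/15 -> directly connected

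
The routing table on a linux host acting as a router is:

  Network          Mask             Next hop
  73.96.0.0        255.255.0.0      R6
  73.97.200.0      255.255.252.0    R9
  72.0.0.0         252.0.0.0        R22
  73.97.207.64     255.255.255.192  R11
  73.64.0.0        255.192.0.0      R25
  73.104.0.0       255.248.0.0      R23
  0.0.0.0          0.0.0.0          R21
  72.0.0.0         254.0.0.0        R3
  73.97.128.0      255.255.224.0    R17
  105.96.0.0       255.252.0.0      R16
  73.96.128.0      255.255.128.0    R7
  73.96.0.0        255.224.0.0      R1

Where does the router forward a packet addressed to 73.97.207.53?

R1

Routes whose prefix contains 73.97.207.53:
  0.0.0.0/0 (default, matches everything) -> R21
  72.0.0.0/6 (72.0.0.0 - 75.255.255.255) -> R22
  72.0.0.0/7 (72.0.0.0 - 73.255.255.255) -> R3
  73.64.0.0/10 (73.64.0.0 - 73.127.255.255) -> R25
  73.96.0.0/11 (73.96.0.0 - 73.127.255.255) -> R1
More-specific entries that do NOT match:
  73.97.207.64/26 (73.97.207.64 - 73.97.207.127) does not contain 73.97.207.53
  73.97.200.0/22 (73.97.200.0 - 73.97.203.255) does not contain 73.97.207.53
  73.97.128.0/19 (73.97.128.0 - 73.97.159.255) does not contain 73.97.207.53
  73.96.128.0/17 (73.96.128.0 - 73.96.255.255) does not contain 73.97.207.53
  73.96.0.0/16 (73.96.0.0 - 73.96.255.255) does not contain 73.97.207.53
  105.96.0.0/14 (105.96.0.0 - 105.99.255.255) does not contain 73.97.207.53
  73.104.0.0/13 (73.104.0.0 - 73.111.255.255) does not contain 73.97.207.53
Longest matching prefix is /11 -> next hop R1.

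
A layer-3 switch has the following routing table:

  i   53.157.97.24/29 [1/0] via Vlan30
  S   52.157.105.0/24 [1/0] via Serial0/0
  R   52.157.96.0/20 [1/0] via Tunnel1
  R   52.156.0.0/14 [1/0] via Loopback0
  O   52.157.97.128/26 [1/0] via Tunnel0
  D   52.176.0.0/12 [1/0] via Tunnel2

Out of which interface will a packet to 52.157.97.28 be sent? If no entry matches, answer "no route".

Tunnel1

Routes whose prefix contains 52.157.97.28:
  52.156.0.0/14 (52.156.0.0 - 52.159.255.255) -> Loopback0
  52.157.96.0/20 (52.157.96.0 - 52.157.111.255) -> Tunnel1
More-specific entries that do NOT match:
  53.157.97.24/29 (53.157.97.24 - 53.157.97.31) does not contain 52.157.97.28
  52.157.97.128/26 (52.157.97.128 - 52.157.97.191) does not contain 52.157.97.28
  52.157.105.0/24 (52.157.105.0 - 52.157.105.255) does not contain 52.157.97.28
Longest matching prefix is /20 -> interface Tunnel1.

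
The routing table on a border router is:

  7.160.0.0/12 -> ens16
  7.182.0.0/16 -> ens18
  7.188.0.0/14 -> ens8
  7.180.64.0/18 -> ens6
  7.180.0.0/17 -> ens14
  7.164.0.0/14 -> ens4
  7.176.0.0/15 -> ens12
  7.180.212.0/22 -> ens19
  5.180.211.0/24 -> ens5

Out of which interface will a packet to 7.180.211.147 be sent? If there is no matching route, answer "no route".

no route

No entry's prefix contains 7.180.211.147; there is no default route.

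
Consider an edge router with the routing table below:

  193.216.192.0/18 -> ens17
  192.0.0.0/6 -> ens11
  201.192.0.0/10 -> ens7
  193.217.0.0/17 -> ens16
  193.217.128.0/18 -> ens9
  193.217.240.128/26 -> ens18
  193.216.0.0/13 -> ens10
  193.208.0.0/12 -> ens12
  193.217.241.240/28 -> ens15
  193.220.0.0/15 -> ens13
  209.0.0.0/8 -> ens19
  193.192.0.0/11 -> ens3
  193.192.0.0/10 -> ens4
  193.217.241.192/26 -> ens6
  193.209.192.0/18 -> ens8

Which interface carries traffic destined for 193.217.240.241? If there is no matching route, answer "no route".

Routes whose prefix contains 193.217.240.241:
  192.0.0.0/6 (192.0.0.0 - 195.255.255.255) -> ens11
  193.192.0.0/10 (193.192.0.0 - 193.255.255.255) -> ens4
  193.192.0.0/11 (193.192.0.0 - 193.223.255.255) -> ens3
  193.208.0.0/12 (193.208.0.0 - 193.223.255.255) -> ens12
  193.216.0.0/13 (193.216.0.0 - 193.223.255.255) -> ens10
More-specific entries that do NOT match:
  193.217.241.240/28 (193.217.241.240 - 193.217.241.255) does not contain 193.217.240.241
  193.217.240.128/26 (193.217.240.128 - 193.217.240.191) does not contain 193.217.240.241
  193.217.241.192/26 (193.217.241.192 - 193.217.241.255) does not contain 193.217.240.241
  193.216.192.0/18 (193.216.192.0 - 193.216.255.255) does not contain 193.217.240.241
  193.217.128.0/18 (193.217.128.0 - 193.217.191.255) does not contain 193.217.240.241
  193.209.192.0/18 (193.209.192.0 - 193.209.255.255) does not contain 193.217.240.241
  193.217.0.0/17 (193.217.0.0 - 193.217.127.255) does not contain 193.217.240.241
  193.220.0.0/15 (193.220.0.0 - 193.221.255.255) does not contain 193.217.240.241
Longest matching prefix is /13 -> interface ens10.

ens10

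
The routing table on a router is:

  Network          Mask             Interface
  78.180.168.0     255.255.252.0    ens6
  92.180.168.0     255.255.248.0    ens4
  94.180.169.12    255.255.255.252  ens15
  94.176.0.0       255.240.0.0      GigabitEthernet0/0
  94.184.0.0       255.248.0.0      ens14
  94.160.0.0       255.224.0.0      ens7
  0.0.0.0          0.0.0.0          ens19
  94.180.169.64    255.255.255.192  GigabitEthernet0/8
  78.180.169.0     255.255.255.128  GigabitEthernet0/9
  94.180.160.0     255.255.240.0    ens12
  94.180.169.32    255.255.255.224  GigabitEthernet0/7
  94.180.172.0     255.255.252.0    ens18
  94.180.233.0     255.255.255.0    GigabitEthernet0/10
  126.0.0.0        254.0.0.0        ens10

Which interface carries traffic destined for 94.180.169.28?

ens12

Routes whose prefix contains 94.180.169.28:
  0.0.0.0/0 (default, matches everything) -> ens19
  94.160.0.0/11 (94.160.0.0 - 94.191.255.255) -> ens7
  94.176.0.0/12 (94.176.0.0 - 94.191.255.255) -> GigabitEthernet0/0
  94.180.160.0/20 (94.180.160.0 - 94.180.175.255) -> ens12
More-specific entries that do NOT match:
  94.180.169.12/30 (94.180.169.12 - 94.180.169.15) does not contain 94.180.169.28
  94.180.169.32/27 (94.180.169.32 - 94.180.169.63) does not contain 94.180.169.28
  94.180.169.64/26 (94.180.169.64 - 94.180.169.127) does not contain 94.180.169.28
  78.180.169.0/25 (78.180.169.0 - 78.180.169.127) does not contain 94.180.169.28
  94.180.233.0/24 (94.180.233.0 - 94.180.233.255) does not contain 94.180.169.28
  78.180.168.0/22 (78.180.168.0 - 78.180.171.255) does not contain 94.180.169.28
  94.180.172.0/22 (94.180.172.0 - 94.180.175.255) does not contain 94.180.169.28
  92.180.168.0/21 (92.180.168.0 - 92.180.175.255) does not contain 94.180.169.28
Longest matching prefix is /20 -> interface ens12.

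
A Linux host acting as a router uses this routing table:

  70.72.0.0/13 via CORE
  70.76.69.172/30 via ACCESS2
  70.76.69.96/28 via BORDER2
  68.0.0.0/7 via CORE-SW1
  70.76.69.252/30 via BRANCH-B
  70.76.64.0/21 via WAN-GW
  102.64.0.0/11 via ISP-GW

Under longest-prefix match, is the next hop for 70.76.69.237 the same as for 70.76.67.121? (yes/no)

70.76.69.237: longest match 70.76.64.0/21 -> WAN-GW
70.76.67.121: longest match 70.76.64.0/21 -> WAN-GW

yes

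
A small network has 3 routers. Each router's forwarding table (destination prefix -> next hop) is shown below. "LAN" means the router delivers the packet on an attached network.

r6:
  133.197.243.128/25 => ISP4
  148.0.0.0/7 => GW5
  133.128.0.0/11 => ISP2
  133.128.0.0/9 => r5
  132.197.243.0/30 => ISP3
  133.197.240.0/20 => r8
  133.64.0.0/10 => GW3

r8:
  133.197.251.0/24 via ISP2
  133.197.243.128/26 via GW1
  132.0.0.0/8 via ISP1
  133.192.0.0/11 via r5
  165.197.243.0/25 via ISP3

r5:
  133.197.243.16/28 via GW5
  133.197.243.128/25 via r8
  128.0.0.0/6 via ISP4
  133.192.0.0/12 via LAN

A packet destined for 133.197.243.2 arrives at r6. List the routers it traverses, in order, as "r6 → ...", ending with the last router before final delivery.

At r6: longest match for 133.197.243.2 is 133.197.240.0/20 -> r8
At r8: longest match for 133.197.243.2 is 133.192.0.0/11 -> r5
At r5: longest match for 133.197.243.2 is 133.192.0.0/12 -> LAN

r6 → r8 → r5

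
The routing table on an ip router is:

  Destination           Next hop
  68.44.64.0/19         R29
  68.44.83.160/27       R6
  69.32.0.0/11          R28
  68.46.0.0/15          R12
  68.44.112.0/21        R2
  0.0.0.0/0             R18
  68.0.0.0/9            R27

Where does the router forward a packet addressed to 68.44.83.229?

Routes whose prefix contains 68.44.83.229:
  0.0.0.0/0 (default, matches everything) -> R18
  68.0.0.0/9 (68.0.0.0 - 68.127.255.255) -> R27
  68.44.64.0/19 (68.44.64.0 - 68.44.95.255) -> R29
More-specific entries that do NOT match:
  68.44.83.160/27 (68.44.83.160 - 68.44.83.191) does not contain 68.44.83.229
  68.44.112.0/21 (68.44.112.0 - 68.44.119.255) does not contain 68.44.83.229
Longest matching prefix is /19 -> next hop R29.

R29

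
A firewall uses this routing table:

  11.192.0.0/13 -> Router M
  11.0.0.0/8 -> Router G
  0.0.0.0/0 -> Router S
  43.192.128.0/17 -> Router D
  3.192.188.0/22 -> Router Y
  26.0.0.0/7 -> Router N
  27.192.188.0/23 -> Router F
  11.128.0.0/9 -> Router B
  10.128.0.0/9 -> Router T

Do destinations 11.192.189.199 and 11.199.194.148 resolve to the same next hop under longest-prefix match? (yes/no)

11.192.189.199: longest match 11.192.0.0/13 -> Router M
11.199.194.148: longest match 11.192.0.0/13 -> Router M

yes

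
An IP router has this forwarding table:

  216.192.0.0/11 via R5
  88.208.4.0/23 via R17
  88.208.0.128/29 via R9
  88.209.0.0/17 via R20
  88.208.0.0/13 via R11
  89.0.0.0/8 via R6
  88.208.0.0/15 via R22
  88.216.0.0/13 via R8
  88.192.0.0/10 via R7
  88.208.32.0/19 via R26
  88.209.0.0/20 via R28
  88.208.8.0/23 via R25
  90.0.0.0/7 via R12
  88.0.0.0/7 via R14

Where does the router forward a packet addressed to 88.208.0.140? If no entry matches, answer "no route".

Routes whose prefix contains 88.208.0.140:
  88.0.0.0/7 (88.0.0.0 - 89.255.255.255) -> R14
  88.192.0.0/10 (88.192.0.0 - 88.255.255.255) -> R7
  88.208.0.0/13 (88.208.0.0 - 88.215.255.255) -> R11
  88.208.0.0/15 (88.208.0.0 - 88.209.255.255) -> R22
More-specific entries that do NOT match:
  88.208.0.128/29 (88.208.0.128 - 88.208.0.135) does not contain 88.208.0.140
  88.208.4.0/23 (88.208.4.0 - 88.208.5.255) does not contain 88.208.0.140
  88.208.8.0/23 (88.208.8.0 - 88.208.9.255) does not contain 88.208.0.140
  88.209.0.0/20 (88.209.0.0 - 88.209.15.255) does not contain 88.208.0.140
  88.208.32.0/19 (88.208.32.0 - 88.208.63.255) does not contain 88.208.0.140
  88.209.0.0/17 (88.209.0.0 - 88.209.127.255) does not contain 88.208.0.140
Longest matching prefix is /15 -> next hop R22.

R22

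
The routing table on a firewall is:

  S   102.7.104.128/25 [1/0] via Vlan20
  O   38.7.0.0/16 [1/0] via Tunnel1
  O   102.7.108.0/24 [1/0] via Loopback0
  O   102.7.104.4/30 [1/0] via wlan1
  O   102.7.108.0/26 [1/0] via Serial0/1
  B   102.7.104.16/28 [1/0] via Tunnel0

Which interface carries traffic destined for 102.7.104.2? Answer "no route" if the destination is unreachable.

No entry's prefix contains 102.7.104.2; there is no default route.

no route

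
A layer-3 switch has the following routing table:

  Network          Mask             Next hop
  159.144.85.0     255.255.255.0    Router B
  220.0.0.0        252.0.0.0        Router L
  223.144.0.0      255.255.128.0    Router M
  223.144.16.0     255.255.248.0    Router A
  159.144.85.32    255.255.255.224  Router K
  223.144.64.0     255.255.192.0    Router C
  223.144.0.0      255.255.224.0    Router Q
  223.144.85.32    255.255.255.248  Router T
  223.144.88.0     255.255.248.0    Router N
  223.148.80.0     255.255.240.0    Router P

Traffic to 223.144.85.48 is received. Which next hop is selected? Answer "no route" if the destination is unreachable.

Routes whose prefix contains 223.144.85.48:
  220.0.0.0/6 (220.0.0.0 - 223.255.255.255) -> Router L
  223.144.0.0/17 (223.144.0.0 - 223.144.127.255) -> Router M
  223.144.64.0/18 (223.144.64.0 - 223.144.127.255) -> Router C
More-specific entries that do NOT match:
  223.144.85.32/29 (223.144.85.32 - 223.144.85.39) does not contain 223.144.85.48
  159.144.85.32/27 (159.144.85.32 - 159.144.85.63) does not contain 223.144.85.48
  159.144.85.0/24 (159.144.85.0 - 159.144.85.255) does not contain 223.144.85.48
  223.144.16.0/21 (223.144.16.0 - 223.144.23.255) does not contain 223.144.85.48
  223.144.88.0/21 (223.144.88.0 - 223.144.95.255) does not contain 223.144.85.48
  223.148.80.0/20 (223.148.80.0 - 223.148.95.255) does not contain 223.144.85.48
  223.144.0.0/19 (223.144.0.0 - 223.144.31.255) does not contain 223.144.85.48
Longest matching prefix is /18 -> next hop Router C.

Router C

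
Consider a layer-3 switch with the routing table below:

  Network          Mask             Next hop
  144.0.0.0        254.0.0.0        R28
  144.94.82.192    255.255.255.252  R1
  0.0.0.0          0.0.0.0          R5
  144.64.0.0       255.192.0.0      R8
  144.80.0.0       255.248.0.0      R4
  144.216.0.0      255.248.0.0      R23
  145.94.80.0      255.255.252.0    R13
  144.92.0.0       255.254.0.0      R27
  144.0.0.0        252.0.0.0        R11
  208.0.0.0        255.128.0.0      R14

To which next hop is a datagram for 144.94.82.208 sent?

R8

Routes whose prefix contains 144.94.82.208:
  0.0.0.0/0 (default, matches everything) -> R5
  144.0.0.0/6 (144.0.0.0 - 147.255.255.255) -> R11
  144.0.0.0/7 (144.0.0.0 - 145.255.255.255) -> R28
  144.64.0.0/10 (144.64.0.0 - 144.127.255.255) -> R8
More-specific entries that do NOT match:
  144.94.82.192/30 (144.94.82.192 - 144.94.82.195) does not contain 144.94.82.208
  145.94.80.0/22 (145.94.80.0 - 145.94.83.255) does not contain 144.94.82.208
  144.92.0.0/15 (144.92.0.0 - 144.93.255.255) does not contain 144.94.82.208
  144.80.0.0/13 (144.80.0.0 - 144.87.255.255) does not contain 144.94.82.208
  144.216.0.0/13 (144.216.0.0 - 144.223.255.255) does not contain 144.94.82.208
Longest matching prefix is /10 -> next hop R8.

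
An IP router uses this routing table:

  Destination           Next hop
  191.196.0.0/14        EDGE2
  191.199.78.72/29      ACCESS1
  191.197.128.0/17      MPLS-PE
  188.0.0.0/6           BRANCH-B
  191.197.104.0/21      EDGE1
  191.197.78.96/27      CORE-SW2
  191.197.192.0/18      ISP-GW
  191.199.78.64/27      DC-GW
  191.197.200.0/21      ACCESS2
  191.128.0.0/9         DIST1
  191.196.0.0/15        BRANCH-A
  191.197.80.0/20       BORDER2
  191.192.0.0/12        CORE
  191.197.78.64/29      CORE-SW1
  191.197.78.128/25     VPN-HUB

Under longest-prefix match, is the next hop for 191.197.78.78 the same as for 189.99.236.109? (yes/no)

no

191.197.78.78: longest match 191.196.0.0/15 -> BRANCH-A
189.99.236.109: longest match 188.0.0.0/6 -> BRANCH-B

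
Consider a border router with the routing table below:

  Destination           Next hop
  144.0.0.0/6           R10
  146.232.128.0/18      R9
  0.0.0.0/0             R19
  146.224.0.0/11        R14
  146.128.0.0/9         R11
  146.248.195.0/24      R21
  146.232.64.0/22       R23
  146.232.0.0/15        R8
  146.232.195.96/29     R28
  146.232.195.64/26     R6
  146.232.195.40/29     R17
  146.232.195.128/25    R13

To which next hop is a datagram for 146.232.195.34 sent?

R8

Routes whose prefix contains 146.232.195.34:
  0.0.0.0/0 (default, matches everything) -> R19
  144.0.0.0/6 (144.0.0.0 - 147.255.255.255) -> R10
  146.128.0.0/9 (146.128.0.0 - 146.255.255.255) -> R11
  146.224.0.0/11 (146.224.0.0 - 146.255.255.255) -> R14
  146.232.0.0/15 (146.232.0.0 - 146.233.255.255) -> R8
More-specific entries that do NOT match:
  146.232.195.96/29 (146.232.195.96 - 146.232.195.103) does not contain 146.232.195.34
  146.232.195.40/29 (146.232.195.40 - 146.232.195.47) does not contain 146.232.195.34
  146.232.195.64/26 (146.232.195.64 - 146.232.195.127) does not contain 146.232.195.34
  146.232.195.128/25 (146.232.195.128 - 146.232.195.255) does not contain 146.232.195.34
  146.248.195.0/24 (146.248.195.0 - 146.248.195.255) does not contain 146.232.195.34
  146.232.64.0/22 (146.232.64.0 - 146.232.67.255) does not contain 146.232.195.34
  146.232.128.0/18 (146.232.128.0 - 146.232.191.255) does not contain 146.232.195.34
Longest matching prefix is /15 -> next hop R8.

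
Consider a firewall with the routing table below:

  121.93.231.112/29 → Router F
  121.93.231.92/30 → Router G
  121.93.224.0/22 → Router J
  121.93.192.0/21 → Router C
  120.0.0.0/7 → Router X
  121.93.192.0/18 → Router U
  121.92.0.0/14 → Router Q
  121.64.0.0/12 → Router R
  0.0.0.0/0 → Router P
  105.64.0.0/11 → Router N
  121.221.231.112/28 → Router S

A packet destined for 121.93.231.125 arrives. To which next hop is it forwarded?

Routes whose prefix contains 121.93.231.125:
  0.0.0.0/0 (default, matches everything) -> Router P
  120.0.0.0/7 (120.0.0.0 - 121.255.255.255) -> Router X
  121.92.0.0/14 (121.92.0.0 - 121.95.255.255) -> Router Q
  121.93.192.0/18 (121.93.192.0 - 121.93.255.255) -> Router U
More-specific entries that do NOT match:
  121.93.231.92/30 (121.93.231.92 - 121.93.231.95) does not contain 121.93.231.125
  121.93.231.112/29 (121.93.231.112 - 121.93.231.119) does not contain 121.93.231.125
  121.221.231.112/28 (121.221.231.112 - 121.221.231.127) does not contain 121.93.231.125
  121.93.224.0/22 (121.93.224.0 - 121.93.227.255) does not contain 121.93.231.125
  121.93.192.0/21 (121.93.192.0 - 121.93.199.255) does not contain 121.93.231.125
Longest matching prefix is /18 -> next hop Router U.

Router U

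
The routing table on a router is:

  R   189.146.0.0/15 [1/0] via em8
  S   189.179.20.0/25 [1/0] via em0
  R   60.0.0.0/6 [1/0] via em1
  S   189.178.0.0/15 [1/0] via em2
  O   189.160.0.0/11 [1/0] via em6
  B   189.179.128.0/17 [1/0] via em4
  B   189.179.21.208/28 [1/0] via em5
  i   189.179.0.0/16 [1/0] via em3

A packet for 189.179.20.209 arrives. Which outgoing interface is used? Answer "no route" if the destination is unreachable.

Routes whose prefix contains 189.179.20.209:
  189.160.0.0/11 (189.160.0.0 - 189.191.255.255) -> em6
  189.178.0.0/15 (189.178.0.0 - 189.179.255.255) -> em2
  189.179.0.0/16 (189.179.0.0 - 189.179.255.255) -> em3
More-specific entries that do NOT match:
  189.179.21.208/28 (189.179.21.208 - 189.179.21.223) does not contain 189.179.20.209
  189.179.20.0/25 (189.179.20.0 - 189.179.20.127) does not contain 189.179.20.209
  189.179.128.0/17 (189.179.128.0 - 189.179.255.255) does not contain 189.179.20.209
Longest matching prefix is /16 -> interface em3.

em3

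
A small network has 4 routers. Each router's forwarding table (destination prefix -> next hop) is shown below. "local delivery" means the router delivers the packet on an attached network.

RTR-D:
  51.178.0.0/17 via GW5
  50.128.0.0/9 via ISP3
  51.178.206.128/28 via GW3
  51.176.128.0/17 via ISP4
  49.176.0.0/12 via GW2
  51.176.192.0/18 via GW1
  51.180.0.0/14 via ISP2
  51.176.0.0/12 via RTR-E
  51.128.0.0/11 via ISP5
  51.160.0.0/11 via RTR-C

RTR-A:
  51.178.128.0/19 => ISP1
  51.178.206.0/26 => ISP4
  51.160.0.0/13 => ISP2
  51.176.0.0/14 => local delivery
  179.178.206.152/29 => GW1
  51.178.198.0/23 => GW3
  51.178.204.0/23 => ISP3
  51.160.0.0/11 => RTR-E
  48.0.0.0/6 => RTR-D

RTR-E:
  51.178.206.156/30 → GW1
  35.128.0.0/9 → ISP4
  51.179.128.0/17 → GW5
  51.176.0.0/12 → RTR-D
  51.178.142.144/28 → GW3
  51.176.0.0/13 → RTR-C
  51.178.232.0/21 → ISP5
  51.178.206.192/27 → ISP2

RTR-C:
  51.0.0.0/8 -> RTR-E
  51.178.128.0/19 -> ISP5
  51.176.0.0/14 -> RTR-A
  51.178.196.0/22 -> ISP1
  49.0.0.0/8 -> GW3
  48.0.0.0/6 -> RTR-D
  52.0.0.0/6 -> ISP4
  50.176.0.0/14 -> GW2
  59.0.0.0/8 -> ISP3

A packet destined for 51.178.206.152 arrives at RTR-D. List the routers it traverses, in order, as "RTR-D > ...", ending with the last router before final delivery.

RTR-D > RTR-E > RTR-C > RTR-A

At RTR-D: longest match for 51.178.206.152 is 51.176.0.0/12 -> RTR-E
At RTR-E: longest match for 51.178.206.152 is 51.176.0.0/13 -> RTR-C
At RTR-C: longest match for 51.178.206.152 is 51.176.0.0/14 -> RTR-A
At RTR-A: longest match for 51.178.206.152 is 51.176.0.0/14 -> local delivery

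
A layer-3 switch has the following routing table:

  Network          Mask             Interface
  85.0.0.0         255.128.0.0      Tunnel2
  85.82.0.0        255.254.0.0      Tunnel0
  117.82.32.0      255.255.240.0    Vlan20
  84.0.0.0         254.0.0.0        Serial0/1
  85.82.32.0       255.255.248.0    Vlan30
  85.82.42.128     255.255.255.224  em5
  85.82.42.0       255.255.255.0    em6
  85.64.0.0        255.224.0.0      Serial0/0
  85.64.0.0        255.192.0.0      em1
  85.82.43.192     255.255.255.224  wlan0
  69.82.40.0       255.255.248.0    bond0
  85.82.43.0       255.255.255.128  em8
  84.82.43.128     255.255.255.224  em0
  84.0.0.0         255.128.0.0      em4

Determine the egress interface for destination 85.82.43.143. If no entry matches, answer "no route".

Tunnel0

Routes whose prefix contains 85.82.43.143:
  84.0.0.0/7 (84.0.0.0 - 85.255.255.255) -> Serial0/1
  85.0.0.0/9 (85.0.0.0 - 85.127.255.255) -> Tunnel2
  85.64.0.0/10 (85.64.0.0 - 85.127.255.255) -> em1
  85.64.0.0/11 (85.64.0.0 - 85.95.255.255) -> Serial0/0
  85.82.0.0/15 (85.82.0.0 - 85.83.255.255) -> Tunnel0
More-specific entries that do NOT match:
  85.82.42.128/27 (85.82.42.128 - 85.82.42.159) does not contain 85.82.43.143
  85.82.43.192/27 (85.82.43.192 - 85.82.43.223) does not contain 85.82.43.143
  84.82.43.128/27 (84.82.43.128 - 84.82.43.159) does not contain 85.82.43.143
  85.82.43.0/25 (85.82.43.0 - 85.82.43.127) does not contain 85.82.43.143
  85.82.42.0/24 (85.82.42.0 - 85.82.42.255) does not contain 85.82.43.143
  85.82.32.0/21 (85.82.32.0 - 85.82.39.255) does not contain 85.82.43.143
  69.82.40.0/21 (69.82.40.0 - 69.82.47.255) does not contain 85.82.43.143
  117.82.32.0/20 (117.82.32.0 - 117.82.47.255) does not contain 85.82.43.143
Longest matching prefix is /15 -> interface Tunnel0.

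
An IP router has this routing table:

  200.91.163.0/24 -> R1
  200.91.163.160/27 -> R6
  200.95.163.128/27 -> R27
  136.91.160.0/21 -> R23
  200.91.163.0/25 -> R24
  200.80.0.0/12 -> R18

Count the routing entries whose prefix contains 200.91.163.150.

2

Prefixes containing 200.91.163.150:
  200.80.0.0/12 (200.80.0.0 - 200.95.255.255)
  200.91.163.0/24 (200.91.163.0 - 200.91.163.255)
Total matching entries: 2.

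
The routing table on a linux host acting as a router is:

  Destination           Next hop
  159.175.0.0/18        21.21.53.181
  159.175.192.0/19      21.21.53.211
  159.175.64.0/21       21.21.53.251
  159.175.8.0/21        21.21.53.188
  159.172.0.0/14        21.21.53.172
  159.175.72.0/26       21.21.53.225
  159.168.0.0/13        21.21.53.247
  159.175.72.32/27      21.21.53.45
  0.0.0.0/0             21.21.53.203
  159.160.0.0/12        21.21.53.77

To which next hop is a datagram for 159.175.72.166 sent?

21.21.53.172

Routes whose prefix contains 159.175.72.166:
  0.0.0.0/0 (default, matches everything) -> 21.21.53.203
  159.160.0.0/12 (159.160.0.0 - 159.175.255.255) -> 21.21.53.77
  159.168.0.0/13 (159.168.0.0 - 159.175.255.255) -> 21.21.53.247
  159.172.0.0/14 (159.172.0.0 - 159.175.255.255) -> 21.21.53.172
More-specific entries that do NOT match:
  159.175.72.32/27 (159.175.72.32 - 159.175.72.63) does not contain 159.175.72.166
  159.175.72.0/26 (159.175.72.0 - 159.175.72.63) does not contain 159.175.72.166
  159.175.64.0/21 (159.175.64.0 - 159.175.71.255) does not contain 159.175.72.166
  159.175.8.0/21 (159.175.8.0 - 159.175.15.255) does not contain 159.175.72.166
  159.175.192.0/19 (159.175.192.0 - 159.175.223.255) does not contain 159.175.72.166
  159.175.0.0/18 (159.175.0.0 - 159.175.63.255) does not contain 159.175.72.166
Longest matching prefix is /14 -> next hop 21.21.53.172.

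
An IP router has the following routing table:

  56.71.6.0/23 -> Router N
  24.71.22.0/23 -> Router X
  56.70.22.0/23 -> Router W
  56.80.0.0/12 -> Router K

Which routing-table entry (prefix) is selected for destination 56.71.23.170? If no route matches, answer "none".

56.71.23.170 is outside every listed prefix and there is no default route.

none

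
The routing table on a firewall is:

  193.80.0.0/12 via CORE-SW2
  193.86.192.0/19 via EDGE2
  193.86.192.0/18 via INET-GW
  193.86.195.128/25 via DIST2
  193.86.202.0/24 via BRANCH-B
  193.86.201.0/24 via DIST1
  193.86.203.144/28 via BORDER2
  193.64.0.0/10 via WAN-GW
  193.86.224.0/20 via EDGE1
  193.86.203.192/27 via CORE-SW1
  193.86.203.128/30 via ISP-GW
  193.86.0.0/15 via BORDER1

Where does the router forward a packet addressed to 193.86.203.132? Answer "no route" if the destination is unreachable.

Routes whose prefix contains 193.86.203.132:
  193.64.0.0/10 (193.64.0.0 - 193.127.255.255) -> WAN-GW
  193.80.0.0/12 (193.80.0.0 - 193.95.255.255) -> CORE-SW2
  193.86.0.0/15 (193.86.0.0 - 193.87.255.255) -> BORDER1
  193.86.192.0/18 (193.86.192.0 - 193.86.255.255) -> INET-GW
  193.86.192.0/19 (193.86.192.0 - 193.86.223.255) -> EDGE2
More-specific entries that do NOT match:
  193.86.203.128/30 (193.86.203.128 - 193.86.203.131) does not contain 193.86.203.132
  193.86.203.144/28 (193.86.203.144 - 193.86.203.159) does not contain 193.86.203.132
  193.86.203.192/27 (193.86.203.192 - 193.86.203.223) does not contain 193.86.203.132
  193.86.195.128/25 (193.86.195.128 - 193.86.195.255) does not contain 193.86.203.132
  193.86.202.0/24 (193.86.202.0 - 193.86.202.255) does not contain 193.86.203.132
  193.86.201.0/24 (193.86.201.0 - 193.86.201.255) does not contain 193.86.203.132
  193.86.224.0/20 (193.86.224.0 - 193.86.239.255) does not contain 193.86.203.132
Longest matching prefix is /19 -> next hop EDGE2.

EDGE2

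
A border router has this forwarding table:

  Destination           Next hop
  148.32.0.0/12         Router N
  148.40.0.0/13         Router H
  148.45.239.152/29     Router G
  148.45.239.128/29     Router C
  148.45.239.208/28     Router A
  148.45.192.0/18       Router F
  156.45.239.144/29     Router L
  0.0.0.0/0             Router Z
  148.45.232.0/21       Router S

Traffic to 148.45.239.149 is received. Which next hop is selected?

Routes whose prefix contains 148.45.239.149:
  0.0.0.0/0 (default, matches everything) -> Router Z
  148.32.0.0/12 (148.32.0.0 - 148.47.255.255) -> Router N
  148.40.0.0/13 (148.40.0.0 - 148.47.255.255) -> Router H
  148.45.192.0/18 (148.45.192.0 - 148.45.255.255) -> Router F
  148.45.232.0/21 (148.45.232.0 - 148.45.239.255) -> Router S
More-specific entries that do NOT match:
  148.45.239.152/29 (148.45.239.152 - 148.45.239.159) does not contain 148.45.239.149
  148.45.239.128/29 (148.45.239.128 - 148.45.239.135) does not contain 148.45.239.149
  156.45.239.144/29 (156.45.239.144 - 156.45.239.151) does not contain 148.45.239.149
  148.45.239.208/28 (148.45.239.208 - 148.45.239.223) does not contain 148.45.239.149
Longest matching prefix is /21 -> next hop Router S.

Router S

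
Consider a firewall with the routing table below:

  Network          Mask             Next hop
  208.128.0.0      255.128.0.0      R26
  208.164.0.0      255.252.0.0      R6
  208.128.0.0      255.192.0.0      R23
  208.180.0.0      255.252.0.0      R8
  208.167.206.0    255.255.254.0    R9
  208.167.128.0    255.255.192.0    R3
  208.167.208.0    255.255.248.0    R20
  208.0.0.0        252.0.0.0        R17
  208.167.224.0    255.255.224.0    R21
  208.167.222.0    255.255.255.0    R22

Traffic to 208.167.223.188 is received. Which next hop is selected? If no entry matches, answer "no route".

R6

Routes whose prefix contains 208.167.223.188:
  208.0.0.0/6 (208.0.0.0 - 211.255.255.255) -> R17
  208.128.0.0/9 (208.128.0.0 - 208.255.255.255) -> R26
  208.128.0.0/10 (208.128.0.0 - 208.191.255.255) -> R23
  208.164.0.0/14 (208.164.0.0 - 208.167.255.255) -> R6
More-specific entries that do NOT match:
  208.167.222.0/24 (208.167.222.0 - 208.167.222.255) does not contain 208.167.223.188
  208.167.206.0/23 (208.167.206.0 - 208.167.207.255) does not contain 208.167.223.188
  208.167.208.0/21 (208.167.208.0 - 208.167.215.255) does not contain 208.167.223.188
  208.167.224.0/19 (208.167.224.0 - 208.167.255.255) does not contain 208.167.223.188
  208.167.128.0/18 (208.167.128.0 - 208.167.191.255) does not contain 208.167.223.188
Longest matching prefix is /14 -> next hop R6.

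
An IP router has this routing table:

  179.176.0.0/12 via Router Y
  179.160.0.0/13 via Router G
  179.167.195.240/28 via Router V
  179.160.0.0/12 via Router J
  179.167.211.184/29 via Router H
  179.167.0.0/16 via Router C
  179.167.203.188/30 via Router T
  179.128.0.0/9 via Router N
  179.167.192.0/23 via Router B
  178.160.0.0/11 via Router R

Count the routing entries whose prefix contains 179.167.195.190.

Prefixes containing 179.167.195.190:
  179.128.0.0/9 (179.128.0.0 - 179.255.255.255)
  179.160.0.0/12 (179.160.0.0 - 179.175.255.255)
  179.160.0.0/13 (179.160.0.0 - 179.167.255.255)
  179.167.0.0/16 (179.167.0.0 - 179.167.255.255)
Total matching entries: 4.

4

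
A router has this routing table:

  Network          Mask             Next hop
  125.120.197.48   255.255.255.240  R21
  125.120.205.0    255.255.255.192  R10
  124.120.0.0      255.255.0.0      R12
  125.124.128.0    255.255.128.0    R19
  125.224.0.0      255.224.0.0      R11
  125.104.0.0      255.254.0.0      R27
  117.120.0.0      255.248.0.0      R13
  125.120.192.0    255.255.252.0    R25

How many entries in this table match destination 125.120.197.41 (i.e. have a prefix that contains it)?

No listed prefix contains 125.120.197.41.
Total matching entries: 0.

0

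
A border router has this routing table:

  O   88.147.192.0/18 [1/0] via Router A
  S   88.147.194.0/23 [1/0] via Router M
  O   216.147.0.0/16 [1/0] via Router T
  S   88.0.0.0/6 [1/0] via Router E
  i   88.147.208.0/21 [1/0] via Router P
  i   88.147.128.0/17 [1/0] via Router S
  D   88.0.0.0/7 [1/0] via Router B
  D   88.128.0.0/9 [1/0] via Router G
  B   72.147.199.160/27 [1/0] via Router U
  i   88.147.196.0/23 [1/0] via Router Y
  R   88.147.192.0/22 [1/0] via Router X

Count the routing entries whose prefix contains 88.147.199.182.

5

Prefixes containing 88.147.199.182:
  88.0.0.0/6 (88.0.0.0 - 91.255.255.255)
  88.0.0.0/7 (88.0.0.0 - 89.255.255.255)
  88.128.0.0/9 (88.128.0.0 - 88.255.255.255)
  88.147.128.0/17 (88.147.128.0 - 88.147.255.255)
  88.147.192.0/18 (88.147.192.0 - 88.147.255.255)
Total matching entries: 5.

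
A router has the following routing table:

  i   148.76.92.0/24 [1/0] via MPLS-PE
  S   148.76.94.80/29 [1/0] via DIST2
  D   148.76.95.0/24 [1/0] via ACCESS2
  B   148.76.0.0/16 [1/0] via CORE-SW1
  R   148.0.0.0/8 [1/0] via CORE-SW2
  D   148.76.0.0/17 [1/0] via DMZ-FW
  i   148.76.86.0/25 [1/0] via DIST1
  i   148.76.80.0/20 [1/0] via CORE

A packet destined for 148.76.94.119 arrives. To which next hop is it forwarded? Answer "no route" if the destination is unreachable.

CORE

Routes whose prefix contains 148.76.94.119:
  148.0.0.0/8 (148.0.0.0 - 148.255.255.255) -> CORE-SW2
  148.76.0.0/16 (148.76.0.0 - 148.76.255.255) -> CORE-SW1
  148.76.0.0/17 (148.76.0.0 - 148.76.127.255) -> DMZ-FW
  148.76.80.0/20 (148.76.80.0 - 148.76.95.255) -> CORE
More-specific entries that do NOT match:
  148.76.94.80/29 (148.76.94.80 - 148.76.94.87) does not contain 148.76.94.119
  148.76.86.0/25 (148.76.86.0 - 148.76.86.127) does not contain 148.76.94.119
  148.76.92.0/24 (148.76.92.0 - 148.76.92.255) does not contain 148.76.94.119
  148.76.95.0/24 (148.76.95.0 - 148.76.95.255) does not contain 148.76.94.119
Longest matching prefix is /20 -> next hop CORE.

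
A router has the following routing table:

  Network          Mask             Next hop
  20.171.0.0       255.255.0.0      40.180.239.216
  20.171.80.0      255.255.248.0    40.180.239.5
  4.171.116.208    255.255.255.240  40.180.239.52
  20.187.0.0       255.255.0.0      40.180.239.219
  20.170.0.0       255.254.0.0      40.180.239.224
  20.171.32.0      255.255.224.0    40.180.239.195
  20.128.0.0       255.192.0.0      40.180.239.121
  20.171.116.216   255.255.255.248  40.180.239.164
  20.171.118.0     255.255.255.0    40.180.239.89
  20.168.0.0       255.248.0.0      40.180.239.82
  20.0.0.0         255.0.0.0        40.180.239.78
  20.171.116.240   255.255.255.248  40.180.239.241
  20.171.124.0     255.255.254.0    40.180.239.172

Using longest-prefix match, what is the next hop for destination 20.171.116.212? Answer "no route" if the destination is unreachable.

40.180.239.216

Routes whose prefix contains 20.171.116.212:
  20.0.0.0/8 (20.0.0.0 - 20.255.255.255) -> 40.180.239.78
  20.128.0.0/10 (20.128.0.0 - 20.191.255.255) -> 40.180.239.121
  20.168.0.0/13 (20.168.0.0 - 20.175.255.255) -> 40.180.239.82
  20.170.0.0/15 (20.170.0.0 - 20.171.255.255) -> 40.180.239.224
  20.171.0.0/16 (20.171.0.0 - 20.171.255.255) -> 40.180.239.216
More-specific entries that do NOT match:
  20.171.116.216/29 (20.171.116.216 - 20.171.116.223) does not contain 20.171.116.212
  20.171.116.240/29 (20.171.116.240 - 20.171.116.247) does not contain 20.171.116.212
  4.171.116.208/28 (4.171.116.208 - 4.171.116.223) does not contain 20.171.116.212
  20.171.118.0/24 (20.171.118.0 - 20.171.118.255) does not contain 20.171.116.212
  20.171.124.0/23 (20.171.124.0 - 20.171.125.255) does not contain 20.171.116.212
  20.171.80.0/21 (20.171.80.0 - 20.171.87.255) does not contain 20.171.116.212
  20.171.32.0/19 (20.171.32.0 - 20.171.63.255) does not contain 20.171.116.212
Longest matching prefix is /16 -> next hop 40.180.239.216.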